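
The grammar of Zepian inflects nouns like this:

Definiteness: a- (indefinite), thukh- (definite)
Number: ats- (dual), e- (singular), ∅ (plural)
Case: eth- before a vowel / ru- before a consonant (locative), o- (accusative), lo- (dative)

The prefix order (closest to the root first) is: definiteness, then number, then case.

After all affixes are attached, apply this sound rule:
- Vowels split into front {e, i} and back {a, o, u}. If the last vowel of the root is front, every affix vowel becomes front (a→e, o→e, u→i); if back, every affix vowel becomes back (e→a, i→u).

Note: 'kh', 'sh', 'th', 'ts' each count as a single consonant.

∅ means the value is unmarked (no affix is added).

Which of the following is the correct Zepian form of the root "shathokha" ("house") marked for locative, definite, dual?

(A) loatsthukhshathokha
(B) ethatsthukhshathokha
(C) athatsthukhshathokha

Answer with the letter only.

Attach definiteness definite thukh- → thukhshathokha.
Attach number dual ats- → atsthukhshathokha.
Attach case locative eth- (before vowel 'a') → ethatsthukhshathokha.
Apply vowel harmony: ethatsthukhshathokha → athatsthukhshathokha.
So the correct form is athatsthukhshathokha, option (C).
(A) loatsthukhshathokha is wrong: it uses dative instead of locative for case.
(B) ethatsthukhshathokha is wrong: it fails to apply the sound rule(s).

C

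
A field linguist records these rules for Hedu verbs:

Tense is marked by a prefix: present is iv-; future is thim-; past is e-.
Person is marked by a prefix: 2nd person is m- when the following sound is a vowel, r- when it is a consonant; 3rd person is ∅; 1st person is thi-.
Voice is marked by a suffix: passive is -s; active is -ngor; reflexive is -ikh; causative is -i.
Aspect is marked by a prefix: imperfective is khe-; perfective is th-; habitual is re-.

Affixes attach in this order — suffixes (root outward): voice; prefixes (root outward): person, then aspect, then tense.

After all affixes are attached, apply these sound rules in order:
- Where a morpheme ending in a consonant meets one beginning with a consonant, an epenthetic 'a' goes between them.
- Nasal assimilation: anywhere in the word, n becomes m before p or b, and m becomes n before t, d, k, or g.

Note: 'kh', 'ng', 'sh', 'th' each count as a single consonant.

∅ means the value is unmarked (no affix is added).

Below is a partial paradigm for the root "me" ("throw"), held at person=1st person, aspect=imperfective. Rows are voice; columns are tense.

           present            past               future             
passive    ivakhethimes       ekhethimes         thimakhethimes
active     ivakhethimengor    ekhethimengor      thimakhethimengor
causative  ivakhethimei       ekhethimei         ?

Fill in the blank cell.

Attach person 1st person thi- → thime.
Attach voice causative -i → thimei.
Attach aspect imperfective khe- → khethimei.
Attach tense future thim- → thimkhethimei.
Apply epenthesis: thimkhethimei → thimakhethimei.
Nasal assimilation: no change.

thimakhethimei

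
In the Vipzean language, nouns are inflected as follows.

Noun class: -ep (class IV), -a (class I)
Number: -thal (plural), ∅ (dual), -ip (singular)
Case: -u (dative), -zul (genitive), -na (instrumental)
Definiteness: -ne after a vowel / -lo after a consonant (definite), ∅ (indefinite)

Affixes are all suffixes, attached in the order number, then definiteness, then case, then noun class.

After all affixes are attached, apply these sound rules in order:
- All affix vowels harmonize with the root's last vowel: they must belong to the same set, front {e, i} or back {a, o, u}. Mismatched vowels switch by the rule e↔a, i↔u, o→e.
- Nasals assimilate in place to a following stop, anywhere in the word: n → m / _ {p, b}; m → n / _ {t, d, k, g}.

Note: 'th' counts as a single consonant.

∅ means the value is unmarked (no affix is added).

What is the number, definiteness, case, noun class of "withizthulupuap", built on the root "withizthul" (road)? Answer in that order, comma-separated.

singular, indefinite, dative, class IV

Segment: withizthul-ip-u-ep.
number: -ip → singular.
definiteness: ∅ → indefinite.
case: -u → dative.
noun class: -ep → class IV.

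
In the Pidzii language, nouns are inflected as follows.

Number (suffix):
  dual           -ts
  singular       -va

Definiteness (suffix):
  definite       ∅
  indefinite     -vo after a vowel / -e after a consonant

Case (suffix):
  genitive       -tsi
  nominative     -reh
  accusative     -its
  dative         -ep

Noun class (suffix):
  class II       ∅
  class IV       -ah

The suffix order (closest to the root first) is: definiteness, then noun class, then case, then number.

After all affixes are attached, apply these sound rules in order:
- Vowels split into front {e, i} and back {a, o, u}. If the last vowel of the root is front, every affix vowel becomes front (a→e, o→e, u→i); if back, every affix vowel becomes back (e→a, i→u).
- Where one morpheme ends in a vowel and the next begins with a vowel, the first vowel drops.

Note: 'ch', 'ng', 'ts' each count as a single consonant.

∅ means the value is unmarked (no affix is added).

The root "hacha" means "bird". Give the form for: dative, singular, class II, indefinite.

hachavapva

Attach definiteness indefinite -vo (after vowel 'a') → hachavo.
noun class = class II: zero marking, form stays hachavo.
Attach case dative -ep → hachavoep.
Attach number singular -va → hachavoepva.
Apply vowel harmony: hachavoepva → hachavoapva.
Apply vowel deletion: hachavoapva → hachavapva.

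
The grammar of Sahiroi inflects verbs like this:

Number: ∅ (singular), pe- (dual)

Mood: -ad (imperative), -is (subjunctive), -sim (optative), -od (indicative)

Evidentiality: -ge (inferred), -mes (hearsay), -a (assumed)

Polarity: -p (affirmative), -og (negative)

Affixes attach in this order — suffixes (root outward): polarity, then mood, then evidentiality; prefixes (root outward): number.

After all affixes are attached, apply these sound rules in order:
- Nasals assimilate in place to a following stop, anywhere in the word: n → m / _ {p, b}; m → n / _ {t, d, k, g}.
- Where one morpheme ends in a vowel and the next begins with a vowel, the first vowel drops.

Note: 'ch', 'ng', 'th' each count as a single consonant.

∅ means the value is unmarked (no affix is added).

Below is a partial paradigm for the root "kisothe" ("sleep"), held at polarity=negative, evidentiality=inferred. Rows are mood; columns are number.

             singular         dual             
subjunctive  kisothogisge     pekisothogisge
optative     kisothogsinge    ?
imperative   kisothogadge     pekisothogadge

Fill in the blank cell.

Attach polarity negative -og → kisotheog.
Attach mood optative -sim → kisotheogsim.
Attach evidentiality inferred -ge → kisotheogsimge.
Attach number dual pe- → pekisotheogsimge.
Apply nasal assimilation: pekisotheogsimge → pekisotheogsinge.
Apply vowel deletion: pekisotheogsinge → pekisothogsinge.

pekisothogsinge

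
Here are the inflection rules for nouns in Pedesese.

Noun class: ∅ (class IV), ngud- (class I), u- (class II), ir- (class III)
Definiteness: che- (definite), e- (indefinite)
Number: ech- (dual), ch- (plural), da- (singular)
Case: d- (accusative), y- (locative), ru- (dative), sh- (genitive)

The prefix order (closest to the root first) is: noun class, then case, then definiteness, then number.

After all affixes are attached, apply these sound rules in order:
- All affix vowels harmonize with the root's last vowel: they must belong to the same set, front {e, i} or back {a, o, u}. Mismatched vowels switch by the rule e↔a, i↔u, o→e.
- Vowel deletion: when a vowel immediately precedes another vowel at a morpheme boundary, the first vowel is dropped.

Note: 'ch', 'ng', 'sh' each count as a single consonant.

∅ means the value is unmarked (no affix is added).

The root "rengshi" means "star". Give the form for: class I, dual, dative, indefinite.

echeringidrengshi

Attach noun class class I ngud- → ngudrengshi.
Attach case dative ru- → rungudrengshi.
Attach definiteness indefinite e- → erungudrengshi.
Attach number dual ech- → echerungudrengshi.
Apply vowel harmony: echerungudrengshi → echeringidrengshi.
Vowel deletion: no change.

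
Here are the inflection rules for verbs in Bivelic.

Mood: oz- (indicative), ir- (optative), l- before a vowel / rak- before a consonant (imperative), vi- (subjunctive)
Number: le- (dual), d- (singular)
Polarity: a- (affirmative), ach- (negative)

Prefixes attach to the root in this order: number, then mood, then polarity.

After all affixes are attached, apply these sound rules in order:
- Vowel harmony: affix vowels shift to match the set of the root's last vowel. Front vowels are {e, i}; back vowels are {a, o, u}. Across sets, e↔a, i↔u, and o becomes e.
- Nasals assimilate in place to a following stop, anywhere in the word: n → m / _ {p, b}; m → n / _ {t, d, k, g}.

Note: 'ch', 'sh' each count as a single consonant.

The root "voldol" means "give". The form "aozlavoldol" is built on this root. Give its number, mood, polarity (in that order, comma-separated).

Segment: a-oz-le-voldol.
number: le- → dual.
mood: oz- → indicative.
polarity: a- → affirmative.

dual, indicative, affirmative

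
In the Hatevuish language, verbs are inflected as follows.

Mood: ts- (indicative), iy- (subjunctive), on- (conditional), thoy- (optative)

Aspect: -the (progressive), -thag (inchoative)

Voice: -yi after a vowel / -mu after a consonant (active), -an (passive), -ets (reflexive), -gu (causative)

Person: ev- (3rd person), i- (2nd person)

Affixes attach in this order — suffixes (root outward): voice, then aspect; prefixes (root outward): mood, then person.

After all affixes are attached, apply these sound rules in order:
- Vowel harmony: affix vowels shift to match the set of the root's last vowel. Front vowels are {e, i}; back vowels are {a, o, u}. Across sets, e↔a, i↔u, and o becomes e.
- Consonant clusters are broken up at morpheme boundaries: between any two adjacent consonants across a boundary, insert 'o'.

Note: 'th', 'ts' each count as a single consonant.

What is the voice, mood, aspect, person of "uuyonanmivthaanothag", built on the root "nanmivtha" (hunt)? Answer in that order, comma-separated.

Segment: i-iy-nanmivtha-an-thag.
voice: -an → passive.
mood: iy- → subjunctive.
aspect: -thag → inchoative.
person: i- → 2nd person.

passive, subjunctive, inchoative, 2nd person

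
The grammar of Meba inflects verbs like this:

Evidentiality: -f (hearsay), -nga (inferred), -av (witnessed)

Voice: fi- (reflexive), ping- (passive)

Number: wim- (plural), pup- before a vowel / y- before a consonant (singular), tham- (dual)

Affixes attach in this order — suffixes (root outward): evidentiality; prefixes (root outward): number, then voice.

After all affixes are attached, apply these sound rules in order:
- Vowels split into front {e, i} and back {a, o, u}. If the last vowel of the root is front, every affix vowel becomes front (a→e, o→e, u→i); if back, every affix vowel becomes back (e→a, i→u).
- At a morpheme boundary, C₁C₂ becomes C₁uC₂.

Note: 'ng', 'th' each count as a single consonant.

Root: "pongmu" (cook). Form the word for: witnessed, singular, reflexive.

fuyupongmuav

Attach evidentiality witnessed -av → pongmuav.
Attach number singular y- (before consonant 'p') → ypongmuav.
Attach voice reflexive fi- → fiypongmuav.
Apply vowel harmony: fiypongmuav → fuypongmuav.
Apply epenthesis: fuypongmuav → fuyupongmuav.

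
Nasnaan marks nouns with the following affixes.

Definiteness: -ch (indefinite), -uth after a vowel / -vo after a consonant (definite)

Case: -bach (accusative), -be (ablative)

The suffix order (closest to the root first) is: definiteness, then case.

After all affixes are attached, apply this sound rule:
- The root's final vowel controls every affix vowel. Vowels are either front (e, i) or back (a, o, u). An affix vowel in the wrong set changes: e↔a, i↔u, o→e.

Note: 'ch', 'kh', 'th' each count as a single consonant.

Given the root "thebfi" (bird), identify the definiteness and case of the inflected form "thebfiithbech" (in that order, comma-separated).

definite, accusative

Segment: thebfi-uth-bach.
definiteness: -uth/vo → definite.
case: -bach → accusative.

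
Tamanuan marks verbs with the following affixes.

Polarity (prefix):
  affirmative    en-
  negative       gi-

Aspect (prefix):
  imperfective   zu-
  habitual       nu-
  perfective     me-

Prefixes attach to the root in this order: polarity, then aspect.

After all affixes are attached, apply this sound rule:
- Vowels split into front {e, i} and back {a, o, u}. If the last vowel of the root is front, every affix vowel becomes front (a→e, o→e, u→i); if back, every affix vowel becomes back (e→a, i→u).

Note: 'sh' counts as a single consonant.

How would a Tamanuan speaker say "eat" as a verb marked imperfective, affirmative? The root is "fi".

zienfi

Attach polarity affirmative en- → enfi.
Attach aspect imperfective zu- → zuenfi.
Apply vowel harmony: zuenfi → zienfi.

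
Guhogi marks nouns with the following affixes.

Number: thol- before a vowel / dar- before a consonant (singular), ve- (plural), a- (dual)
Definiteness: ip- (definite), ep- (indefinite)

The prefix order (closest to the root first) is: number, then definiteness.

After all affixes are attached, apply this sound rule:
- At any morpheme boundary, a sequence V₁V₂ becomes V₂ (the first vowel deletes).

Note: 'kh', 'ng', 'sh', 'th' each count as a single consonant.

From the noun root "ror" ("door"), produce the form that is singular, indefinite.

epdarror

Attach number singular dar- (before consonant 'r') → darror.
Attach definiteness indefinite ep- → epdarror.
Vowel deletion: no change.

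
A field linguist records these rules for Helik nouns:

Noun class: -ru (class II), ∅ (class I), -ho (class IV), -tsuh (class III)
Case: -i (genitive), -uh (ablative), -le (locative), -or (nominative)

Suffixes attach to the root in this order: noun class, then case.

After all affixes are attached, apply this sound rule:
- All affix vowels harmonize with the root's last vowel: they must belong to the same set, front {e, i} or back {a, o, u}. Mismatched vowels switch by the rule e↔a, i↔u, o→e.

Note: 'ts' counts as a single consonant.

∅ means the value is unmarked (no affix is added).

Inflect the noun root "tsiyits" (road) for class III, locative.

Attach noun class class III -tsuh → tsiyitstsuh.
Attach case locative -le → tsiyitstsuhle.
Apply vowel harmony: tsiyitstsuhle → tsiyitstsihle.

tsiyitstsihle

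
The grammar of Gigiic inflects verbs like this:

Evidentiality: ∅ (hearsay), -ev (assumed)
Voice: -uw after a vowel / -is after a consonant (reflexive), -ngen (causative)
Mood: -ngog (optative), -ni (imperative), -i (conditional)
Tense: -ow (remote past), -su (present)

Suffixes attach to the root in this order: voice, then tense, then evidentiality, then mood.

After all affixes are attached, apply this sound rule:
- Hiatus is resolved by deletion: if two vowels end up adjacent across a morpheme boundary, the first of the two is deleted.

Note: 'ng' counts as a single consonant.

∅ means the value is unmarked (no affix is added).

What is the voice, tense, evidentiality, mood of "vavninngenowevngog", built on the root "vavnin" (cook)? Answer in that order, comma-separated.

Segment: vavnin-ngen-ow-ev-ngog.
voice: -ngen → causative.
tense: -ow → remote past.
evidentiality: -ev → assumed.
mood: -ngog → optative.

causative, remote past, assumed, optative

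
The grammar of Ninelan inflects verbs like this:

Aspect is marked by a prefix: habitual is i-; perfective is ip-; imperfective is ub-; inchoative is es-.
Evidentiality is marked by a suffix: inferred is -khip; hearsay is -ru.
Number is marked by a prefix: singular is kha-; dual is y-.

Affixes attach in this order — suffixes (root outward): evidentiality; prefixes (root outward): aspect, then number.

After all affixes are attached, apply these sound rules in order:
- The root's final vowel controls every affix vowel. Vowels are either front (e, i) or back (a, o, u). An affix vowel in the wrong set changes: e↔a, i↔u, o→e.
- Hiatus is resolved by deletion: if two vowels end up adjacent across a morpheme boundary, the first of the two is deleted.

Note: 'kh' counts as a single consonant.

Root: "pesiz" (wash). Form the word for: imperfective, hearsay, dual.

Attach evidentiality hearsay -ru → pesizru.
Attach aspect imperfective ub- → ubpesizru.
Attach number dual y- → yubpesizru.
Apply vowel harmony: yubpesizru → yibpesizri.
Vowel deletion: no change.

yibpesizri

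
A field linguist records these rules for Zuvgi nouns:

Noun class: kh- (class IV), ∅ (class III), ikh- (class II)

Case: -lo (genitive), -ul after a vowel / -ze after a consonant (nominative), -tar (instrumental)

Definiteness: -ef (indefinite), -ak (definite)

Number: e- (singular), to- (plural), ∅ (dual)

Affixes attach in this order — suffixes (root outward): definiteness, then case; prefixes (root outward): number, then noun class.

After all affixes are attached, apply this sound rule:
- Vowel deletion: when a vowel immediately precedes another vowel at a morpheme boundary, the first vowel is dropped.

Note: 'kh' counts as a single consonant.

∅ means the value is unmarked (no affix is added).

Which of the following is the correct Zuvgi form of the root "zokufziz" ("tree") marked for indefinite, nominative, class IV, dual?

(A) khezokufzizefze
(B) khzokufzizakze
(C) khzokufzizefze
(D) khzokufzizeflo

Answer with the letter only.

C

Attach definiteness indefinite -ef → zokufzizef.
number = dual: zero marking, form stays zokufzizef.
Attach case nominative -ze (after consonant 'f') → zokufzizefze.
Attach noun class class IV kh- → khzokufzizefze.
Vowel deletion: no change.
So the correct form is khzokufzizefze, option (C).
(B) khzokufzizakze is wrong: it uses definite instead of indefinite for definiteness.
(A) khezokufzizefze is wrong: it uses singular instead of dual for number.
(D) khzokufzizeflo is wrong: it uses genitive instead of nominative for case.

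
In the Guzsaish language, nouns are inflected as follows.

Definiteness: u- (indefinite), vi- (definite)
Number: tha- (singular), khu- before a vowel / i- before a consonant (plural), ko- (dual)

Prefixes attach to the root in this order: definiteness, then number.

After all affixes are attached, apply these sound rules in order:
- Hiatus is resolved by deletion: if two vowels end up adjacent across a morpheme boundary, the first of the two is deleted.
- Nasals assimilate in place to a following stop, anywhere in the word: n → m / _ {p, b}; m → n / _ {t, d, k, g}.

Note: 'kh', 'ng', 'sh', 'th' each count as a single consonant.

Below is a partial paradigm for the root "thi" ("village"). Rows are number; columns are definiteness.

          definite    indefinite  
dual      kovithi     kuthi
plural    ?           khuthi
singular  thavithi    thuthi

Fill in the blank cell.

Attach definiteness definite vi- → vithi.
Attach number plural i- (before consonant 'v') → ivithi.
Vowel deletion: no change.
Nasal assimilation: no change.

ivithi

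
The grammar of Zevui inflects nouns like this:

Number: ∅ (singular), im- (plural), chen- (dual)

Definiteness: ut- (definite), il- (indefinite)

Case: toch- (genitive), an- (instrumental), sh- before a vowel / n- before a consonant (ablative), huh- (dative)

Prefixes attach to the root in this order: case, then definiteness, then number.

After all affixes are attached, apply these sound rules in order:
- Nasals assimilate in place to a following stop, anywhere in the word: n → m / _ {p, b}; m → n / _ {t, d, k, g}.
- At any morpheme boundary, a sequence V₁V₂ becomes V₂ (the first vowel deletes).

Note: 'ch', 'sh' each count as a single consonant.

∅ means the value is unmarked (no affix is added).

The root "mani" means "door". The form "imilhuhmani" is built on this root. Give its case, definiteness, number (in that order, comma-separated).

Segment: im-il-huh-mani.
case: huh- → dative.
definiteness: il- → indefinite.
number: im- → plural.

dative, indefinite, plural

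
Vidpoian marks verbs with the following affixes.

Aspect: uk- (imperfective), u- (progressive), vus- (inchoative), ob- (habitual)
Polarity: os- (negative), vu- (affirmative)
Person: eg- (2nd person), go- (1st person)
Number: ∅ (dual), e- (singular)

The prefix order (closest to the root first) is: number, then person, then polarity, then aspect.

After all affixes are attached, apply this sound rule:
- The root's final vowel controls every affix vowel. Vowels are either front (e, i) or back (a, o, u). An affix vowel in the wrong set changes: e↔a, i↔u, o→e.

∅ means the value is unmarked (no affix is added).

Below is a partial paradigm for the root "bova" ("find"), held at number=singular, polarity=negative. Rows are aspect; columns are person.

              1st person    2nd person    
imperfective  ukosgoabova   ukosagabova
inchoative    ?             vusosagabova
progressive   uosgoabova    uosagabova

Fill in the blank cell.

Attach number singular e- → ebova.
Attach person 1st person go- → goebova.
Attach polarity negative os- → osgoebova.
Attach aspect inchoative vus- → vusosgoebova.
Apply vowel harmony: vusosgoebova → vusosgoabova.

vusosgoabova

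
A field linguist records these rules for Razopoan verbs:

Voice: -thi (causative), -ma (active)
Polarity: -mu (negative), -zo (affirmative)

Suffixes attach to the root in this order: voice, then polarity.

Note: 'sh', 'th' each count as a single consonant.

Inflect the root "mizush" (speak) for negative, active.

Attach voice active -ma → mizushma.
Attach polarity negative -mu → mizushmamu.

mizushmamu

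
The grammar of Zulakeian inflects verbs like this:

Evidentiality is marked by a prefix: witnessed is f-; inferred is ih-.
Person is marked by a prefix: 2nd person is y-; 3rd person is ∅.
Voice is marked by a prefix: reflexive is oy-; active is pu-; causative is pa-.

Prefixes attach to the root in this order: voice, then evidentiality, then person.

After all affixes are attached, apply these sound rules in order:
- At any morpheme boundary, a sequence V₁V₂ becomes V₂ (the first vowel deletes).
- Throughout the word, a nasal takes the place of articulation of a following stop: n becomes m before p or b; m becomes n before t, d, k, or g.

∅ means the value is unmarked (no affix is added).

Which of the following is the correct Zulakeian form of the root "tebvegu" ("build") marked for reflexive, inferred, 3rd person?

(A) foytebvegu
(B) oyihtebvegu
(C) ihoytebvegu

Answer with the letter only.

Attach voice reflexive oy- → oytebvegu.
Attach evidentiality inferred ih- → ihoytebvegu.
person = 3rd person: zero marking, form stays ihoytebvegu.
Vowel deletion: no change.
Nasal assimilation: no change.
So the correct form is ihoytebvegu, option (C).
(A) foytebvegu is wrong: it uses witnessed instead of inferred for evidentiality.
(B) oyihtebvegu is wrong: it has the affixes in the wrong order.

C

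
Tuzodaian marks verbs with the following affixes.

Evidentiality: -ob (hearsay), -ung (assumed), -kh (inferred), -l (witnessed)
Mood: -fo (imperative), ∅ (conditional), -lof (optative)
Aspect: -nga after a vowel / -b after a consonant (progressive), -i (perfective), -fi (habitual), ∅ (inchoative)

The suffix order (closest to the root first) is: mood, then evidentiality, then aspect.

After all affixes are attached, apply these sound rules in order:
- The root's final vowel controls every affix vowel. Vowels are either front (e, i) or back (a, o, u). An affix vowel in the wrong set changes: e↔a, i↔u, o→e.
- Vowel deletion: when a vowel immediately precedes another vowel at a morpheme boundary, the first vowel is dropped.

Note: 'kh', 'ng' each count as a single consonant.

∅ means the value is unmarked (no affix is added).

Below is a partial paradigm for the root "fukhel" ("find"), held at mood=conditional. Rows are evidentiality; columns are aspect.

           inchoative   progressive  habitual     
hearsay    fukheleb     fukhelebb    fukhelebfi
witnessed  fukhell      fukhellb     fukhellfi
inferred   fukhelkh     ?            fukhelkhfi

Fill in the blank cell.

fukhelkhb

mood = conditional: zero marking, form stays fukhel.
Attach evidentiality inferred -kh → fukhelkh.
Attach aspect progressive -b (after consonant 'kh') → fukhelkhb.
Vowel harmony: no change.
Vowel deletion: no change.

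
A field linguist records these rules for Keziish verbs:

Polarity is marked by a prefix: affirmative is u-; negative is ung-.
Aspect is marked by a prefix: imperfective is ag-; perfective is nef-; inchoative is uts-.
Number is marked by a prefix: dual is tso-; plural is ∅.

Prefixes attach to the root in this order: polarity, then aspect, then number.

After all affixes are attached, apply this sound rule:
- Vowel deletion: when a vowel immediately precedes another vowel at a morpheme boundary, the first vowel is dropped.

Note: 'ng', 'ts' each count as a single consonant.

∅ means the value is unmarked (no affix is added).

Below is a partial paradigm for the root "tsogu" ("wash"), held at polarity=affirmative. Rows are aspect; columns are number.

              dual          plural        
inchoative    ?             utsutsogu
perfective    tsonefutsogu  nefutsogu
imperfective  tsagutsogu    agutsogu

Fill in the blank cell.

Attach polarity affirmative u- → utsogu.
Attach aspect inchoative uts- → utsutsogu.
Attach number dual tso- → tsoutsutsogu.
Apply vowel deletion: tsoutsutsogu → tsutsutsogu.

tsutsutsogu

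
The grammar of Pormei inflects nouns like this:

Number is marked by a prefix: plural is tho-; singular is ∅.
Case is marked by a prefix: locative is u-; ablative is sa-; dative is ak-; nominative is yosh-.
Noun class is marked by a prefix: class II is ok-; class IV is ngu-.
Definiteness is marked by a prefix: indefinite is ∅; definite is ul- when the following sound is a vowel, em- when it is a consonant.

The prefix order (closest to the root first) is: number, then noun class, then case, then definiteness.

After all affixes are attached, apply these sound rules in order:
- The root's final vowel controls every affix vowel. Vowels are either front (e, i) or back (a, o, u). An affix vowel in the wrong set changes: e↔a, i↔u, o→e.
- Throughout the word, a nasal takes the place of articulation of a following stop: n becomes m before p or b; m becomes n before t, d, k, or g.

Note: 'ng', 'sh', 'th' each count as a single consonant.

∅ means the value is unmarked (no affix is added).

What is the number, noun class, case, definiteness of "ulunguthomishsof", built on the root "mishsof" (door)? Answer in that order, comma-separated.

plural, class IV, locative, definite

Segment: ul-u-ngu-tho-mishsof.
number: tho- → plural.
noun class: ngu- → class IV.
case: u- → locative.
definiteness: ul/em- → definite.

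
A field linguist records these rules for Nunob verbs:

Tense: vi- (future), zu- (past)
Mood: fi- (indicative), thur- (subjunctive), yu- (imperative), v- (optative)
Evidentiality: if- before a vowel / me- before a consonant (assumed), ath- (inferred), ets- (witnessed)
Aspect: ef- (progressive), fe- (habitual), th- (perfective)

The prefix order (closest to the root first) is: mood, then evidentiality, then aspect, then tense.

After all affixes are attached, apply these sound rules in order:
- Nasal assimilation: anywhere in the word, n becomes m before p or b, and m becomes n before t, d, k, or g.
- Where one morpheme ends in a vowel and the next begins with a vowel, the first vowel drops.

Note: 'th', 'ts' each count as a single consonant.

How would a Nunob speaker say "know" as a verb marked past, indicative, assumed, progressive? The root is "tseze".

zefmefitseze

Attach mood indicative fi- → fitseze.
Attach evidentiality assumed me- (before consonant 'f') → mefitseze.
Attach aspect progressive ef- → efmefitseze.
Attach tense past zu- → zuefmefitseze.
Nasal assimilation: no change.
Apply vowel deletion: zuefmefitseze → zefmefitseze.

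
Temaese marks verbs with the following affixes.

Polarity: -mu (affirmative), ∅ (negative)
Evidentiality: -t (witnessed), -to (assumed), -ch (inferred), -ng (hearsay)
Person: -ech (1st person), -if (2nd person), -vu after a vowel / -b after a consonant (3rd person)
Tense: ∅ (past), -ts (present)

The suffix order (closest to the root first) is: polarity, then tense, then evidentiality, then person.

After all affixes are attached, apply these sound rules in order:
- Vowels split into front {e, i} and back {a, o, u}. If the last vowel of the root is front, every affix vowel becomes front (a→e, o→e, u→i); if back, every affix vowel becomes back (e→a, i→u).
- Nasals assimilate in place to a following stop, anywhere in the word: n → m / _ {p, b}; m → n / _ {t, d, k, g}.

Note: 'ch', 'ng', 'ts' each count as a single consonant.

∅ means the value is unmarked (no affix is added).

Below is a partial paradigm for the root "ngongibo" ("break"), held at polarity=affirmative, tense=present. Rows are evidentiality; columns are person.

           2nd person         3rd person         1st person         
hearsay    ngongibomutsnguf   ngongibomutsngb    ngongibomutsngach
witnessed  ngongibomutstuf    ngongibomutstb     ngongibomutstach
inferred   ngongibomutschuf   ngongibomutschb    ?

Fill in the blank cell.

Attach polarity affirmative -mu → ngongibomu.
Attach tense present -ts → ngongibomuts.
Attach evidentiality inferred -ch → ngongibomutsch.
Attach person 1st person -ech → ngongibomutschech.
Apply vowel harmony: ngongibomutschech → ngongibomutschach.
Nasal assimilation: no change.

ngongibomutschach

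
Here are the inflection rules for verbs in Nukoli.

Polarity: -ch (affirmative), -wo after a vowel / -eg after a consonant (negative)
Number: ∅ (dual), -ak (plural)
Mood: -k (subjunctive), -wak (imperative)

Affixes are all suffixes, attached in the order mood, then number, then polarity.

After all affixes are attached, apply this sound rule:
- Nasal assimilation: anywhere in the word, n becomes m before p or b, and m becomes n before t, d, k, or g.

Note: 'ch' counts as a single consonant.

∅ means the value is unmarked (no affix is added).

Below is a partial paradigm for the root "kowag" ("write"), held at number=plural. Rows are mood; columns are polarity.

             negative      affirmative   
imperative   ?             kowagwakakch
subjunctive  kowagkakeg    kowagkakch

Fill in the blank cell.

Attach mood imperative -wak → kowagwak.
Attach number plural -ak → kowagwakak.
Attach polarity negative -eg (after consonant 'k') → kowagwakakeg.
Nasal assimilation: no change.

kowagwakakeg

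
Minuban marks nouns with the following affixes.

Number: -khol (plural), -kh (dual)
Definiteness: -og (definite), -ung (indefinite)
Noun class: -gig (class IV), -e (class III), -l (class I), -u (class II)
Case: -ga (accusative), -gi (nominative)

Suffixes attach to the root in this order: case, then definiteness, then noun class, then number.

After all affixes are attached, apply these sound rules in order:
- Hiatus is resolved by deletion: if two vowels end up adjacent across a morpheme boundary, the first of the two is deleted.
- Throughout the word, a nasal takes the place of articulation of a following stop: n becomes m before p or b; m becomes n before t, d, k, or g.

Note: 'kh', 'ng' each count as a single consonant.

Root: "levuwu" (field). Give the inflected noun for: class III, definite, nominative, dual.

Attach case nominative -gi → levuwugi.
Attach definiteness definite -og → levuwugiog.
Attach noun class class III -e → levuwugioge.
Attach number dual -kh → levuwugiogekh.
Apply vowel deletion: levuwugiogekh → levuwugogekh.
Nasal assimilation: no change.

levuwugogekh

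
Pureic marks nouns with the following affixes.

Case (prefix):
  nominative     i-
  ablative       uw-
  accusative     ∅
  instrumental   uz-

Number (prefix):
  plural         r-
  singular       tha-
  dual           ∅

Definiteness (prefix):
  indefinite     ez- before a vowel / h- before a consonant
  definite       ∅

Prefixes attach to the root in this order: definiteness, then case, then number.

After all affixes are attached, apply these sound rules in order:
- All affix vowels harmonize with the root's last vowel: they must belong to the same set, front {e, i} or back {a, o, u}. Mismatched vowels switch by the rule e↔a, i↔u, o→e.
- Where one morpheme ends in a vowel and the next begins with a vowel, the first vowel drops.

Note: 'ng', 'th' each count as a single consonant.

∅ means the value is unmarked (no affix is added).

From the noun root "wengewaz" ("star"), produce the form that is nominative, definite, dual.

uwengewaz

definiteness = definite: zero marking, form stays wengewaz.
Attach case nominative i- → iwengewaz.
number = dual: zero marking, form stays iwengewaz.
Apply vowel harmony: iwengewaz → uwengewaz.
Vowel deletion: no change.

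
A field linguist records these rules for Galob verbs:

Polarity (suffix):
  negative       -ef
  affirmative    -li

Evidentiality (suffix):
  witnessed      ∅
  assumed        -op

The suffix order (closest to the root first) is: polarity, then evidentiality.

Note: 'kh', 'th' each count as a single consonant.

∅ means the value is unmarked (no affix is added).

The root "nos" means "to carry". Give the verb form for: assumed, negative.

Attach polarity negative -ef → nosef.
Attach evidentiality assumed -op → nosefop.

nosefop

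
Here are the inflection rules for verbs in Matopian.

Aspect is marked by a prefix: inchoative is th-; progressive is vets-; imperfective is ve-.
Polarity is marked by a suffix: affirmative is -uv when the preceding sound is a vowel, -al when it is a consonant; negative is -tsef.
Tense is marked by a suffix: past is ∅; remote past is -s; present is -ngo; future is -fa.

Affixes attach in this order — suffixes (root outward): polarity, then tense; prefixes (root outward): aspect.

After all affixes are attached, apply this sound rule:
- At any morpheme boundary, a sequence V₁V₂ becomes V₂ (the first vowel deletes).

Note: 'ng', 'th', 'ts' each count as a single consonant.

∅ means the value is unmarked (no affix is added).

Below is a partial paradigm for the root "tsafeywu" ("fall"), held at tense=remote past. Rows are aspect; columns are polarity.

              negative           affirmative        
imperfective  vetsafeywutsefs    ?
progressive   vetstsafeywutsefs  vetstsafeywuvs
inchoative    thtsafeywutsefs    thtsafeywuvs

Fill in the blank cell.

vetsafeywuvs

Attach polarity affirmative -uv (after vowel 'u') → tsafeywuuv.
Attach aspect imperfective ve- → vetsafeywuuv.
Attach tense remote past -s → vetsafeywuuvs.
Apply vowel deletion: vetsafeywuuvs → vetsafeywuvs.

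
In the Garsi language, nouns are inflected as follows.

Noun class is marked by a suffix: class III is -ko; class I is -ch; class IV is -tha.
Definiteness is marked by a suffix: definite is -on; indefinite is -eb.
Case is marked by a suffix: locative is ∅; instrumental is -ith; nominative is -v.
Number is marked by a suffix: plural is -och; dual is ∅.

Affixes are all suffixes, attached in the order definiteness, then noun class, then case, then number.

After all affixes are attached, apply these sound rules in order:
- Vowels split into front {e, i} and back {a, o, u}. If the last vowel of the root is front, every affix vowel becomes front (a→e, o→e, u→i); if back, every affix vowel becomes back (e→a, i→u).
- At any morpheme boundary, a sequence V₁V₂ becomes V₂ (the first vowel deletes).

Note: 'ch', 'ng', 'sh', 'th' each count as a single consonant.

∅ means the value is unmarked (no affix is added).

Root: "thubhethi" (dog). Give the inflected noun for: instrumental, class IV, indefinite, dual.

thubhethebthith

Attach definiteness indefinite -eb → thubhethieb.
Attach noun class class IV -tha → thubhethiebtha.
Attach case instrumental -ith → thubhethiebthaith.
number = dual: zero marking, form stays thubhethiebthaith.
Apply vowel harmony: thubhethiebthaith → thubhethiebtheith.
Apply vowel deletion: thubhethiebtheith → thubhethebthith.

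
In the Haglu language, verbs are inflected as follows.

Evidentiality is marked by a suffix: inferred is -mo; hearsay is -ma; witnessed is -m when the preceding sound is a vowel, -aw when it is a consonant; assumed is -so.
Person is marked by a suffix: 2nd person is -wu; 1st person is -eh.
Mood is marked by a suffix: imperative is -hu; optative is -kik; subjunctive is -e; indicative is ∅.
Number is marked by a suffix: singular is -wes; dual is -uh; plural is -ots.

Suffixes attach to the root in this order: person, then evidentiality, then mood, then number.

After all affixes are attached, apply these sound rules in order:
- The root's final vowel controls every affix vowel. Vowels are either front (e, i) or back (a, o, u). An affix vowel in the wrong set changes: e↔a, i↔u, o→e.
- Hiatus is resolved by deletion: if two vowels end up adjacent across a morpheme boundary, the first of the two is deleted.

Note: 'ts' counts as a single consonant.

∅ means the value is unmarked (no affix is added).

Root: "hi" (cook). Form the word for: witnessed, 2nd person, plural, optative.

Attach person 2nd person -wu → hiwu.
Attach evidentiality witnessed -m (after vowel 'u') → hiwum.
Attach mood optative -kik → hiwumkik.
Attach number plural -ots → hiwumkikots.
Apply vowel harmony: hiwumkikots → hiwimkikets.
Vowel deletion: no change.

hiwimkikets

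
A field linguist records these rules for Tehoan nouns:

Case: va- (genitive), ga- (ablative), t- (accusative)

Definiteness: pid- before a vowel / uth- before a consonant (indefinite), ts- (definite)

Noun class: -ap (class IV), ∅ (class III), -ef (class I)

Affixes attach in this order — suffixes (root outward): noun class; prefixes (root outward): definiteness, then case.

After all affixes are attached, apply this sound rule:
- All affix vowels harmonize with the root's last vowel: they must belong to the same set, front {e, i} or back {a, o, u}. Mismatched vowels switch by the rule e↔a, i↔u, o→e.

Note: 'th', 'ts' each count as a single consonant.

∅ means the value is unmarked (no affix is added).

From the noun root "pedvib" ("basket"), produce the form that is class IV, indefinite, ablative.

geithpedvibep

Attach definiteness indefinite uth- (before consonant 'p') → uthpedvib.
Attach noun class class IV -ap → uthpedvibap.
Attach case ablative ga- → gauthpedvibap.
Apply vowel harmony: gauthpedvibap → geithpedvibep.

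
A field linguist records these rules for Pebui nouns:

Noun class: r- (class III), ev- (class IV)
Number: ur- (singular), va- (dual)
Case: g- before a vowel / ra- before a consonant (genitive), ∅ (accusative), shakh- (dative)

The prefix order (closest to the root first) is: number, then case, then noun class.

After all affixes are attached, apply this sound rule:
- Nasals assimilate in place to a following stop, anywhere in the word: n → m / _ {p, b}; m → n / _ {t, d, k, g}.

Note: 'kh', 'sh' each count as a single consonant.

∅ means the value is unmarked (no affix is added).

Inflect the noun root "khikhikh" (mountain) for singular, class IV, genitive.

evgurkhikhikh

Attach number singular ur- → urkhikhikh.
Attach case genitive g- (before vowel 'u') → gurkhikhikh.
Attach noun class class IV ev- → evgurkhikhikh.
Nasal assimilation: no change.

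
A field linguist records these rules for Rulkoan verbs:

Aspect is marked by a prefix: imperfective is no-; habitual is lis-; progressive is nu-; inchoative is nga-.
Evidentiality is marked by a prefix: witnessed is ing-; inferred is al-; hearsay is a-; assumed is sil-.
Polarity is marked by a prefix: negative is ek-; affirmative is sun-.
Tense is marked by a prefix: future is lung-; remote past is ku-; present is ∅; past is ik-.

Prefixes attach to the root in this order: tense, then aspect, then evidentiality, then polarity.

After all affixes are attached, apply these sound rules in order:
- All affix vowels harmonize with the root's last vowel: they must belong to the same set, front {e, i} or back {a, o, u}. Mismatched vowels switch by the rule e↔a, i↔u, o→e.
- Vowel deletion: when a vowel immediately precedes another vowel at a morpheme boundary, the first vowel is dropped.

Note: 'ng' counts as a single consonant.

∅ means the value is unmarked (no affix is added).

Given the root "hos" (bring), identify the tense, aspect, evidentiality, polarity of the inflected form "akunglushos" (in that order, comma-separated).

present, habitual, witnessed, negative

Segment: ek-ing-lis-hos.
tense: ∅ → present.
aspect: lis- → habitual.
evidentiality: ing- → witnessed.
polarity: ek- → negative.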